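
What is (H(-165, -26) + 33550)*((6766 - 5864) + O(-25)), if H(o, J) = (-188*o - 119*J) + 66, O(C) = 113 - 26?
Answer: 66984970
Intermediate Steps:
O(C) = 87
H(o, J) = 66 - 188*o - 119*J
(H(-165, -26) + 33550)*((6766 - 5864) + O(-25)) = ((66 - 188*(-165) - 119*(-26)) + 33550)*((6766 - 5864) + 87) = ((66 + 31020 + 3094) + 33550)*(902 + 87) = (34180 + 33550)*989 = 67730*989 = 66984970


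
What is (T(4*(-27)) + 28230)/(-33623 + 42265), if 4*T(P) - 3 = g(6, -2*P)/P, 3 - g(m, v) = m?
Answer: 4065229/1244448 ≈ 3.2667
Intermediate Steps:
g(m, v) = 3 - m
T(P) = 3/4 - 3/(4*P) (T(P) = 3/4 + ((3 - 1*6)/P)/4 = 3/4 + ((3 - 6)/P)/4 = 3/4 + (-3/P)/4 = 3/4 - 3/(4*P))
(T(4*(-27)) + 28230)/(-33623 + 42265) = (3*(-1 + 4*(-27))/(4*((4*(-27)))) + 28230)/(-33623 + 42265) = ((3/4)*(-1 - 108)/(-108) + 28230)/8642 = ((3/4)*(-1/108)*(-109) + 28230)*(1/8642) = (109/144 + 28230)*(1/8642) = (4065229/144)*(1/8642) = 4065229/1244448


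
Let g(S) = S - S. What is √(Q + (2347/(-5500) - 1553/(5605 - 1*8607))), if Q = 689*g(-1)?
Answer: √61743132165/825550 ≈ 0.30099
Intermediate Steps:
g(S) = 0
Q = 0 (Q = 689*0 = 0)
√(Q + (2347/(-5500) - 1553/(5605 - 1*8607))) = √(0 + (2347/(-5500) - 1553/(5605 - 1*8607))) = √(0 + (2347*(-1/5500) - 1553/(5605 - 8607))) = √(0 + (-2347/5500 - 1553/(-3002))) = √(0 + (-2347/5500 - 1553*(-1/3002))) = √(0 + (-2347/5500 + 1553/3002)) = √(0 + 747903/8255500) = √(747903/8255500) = √61743132165/825550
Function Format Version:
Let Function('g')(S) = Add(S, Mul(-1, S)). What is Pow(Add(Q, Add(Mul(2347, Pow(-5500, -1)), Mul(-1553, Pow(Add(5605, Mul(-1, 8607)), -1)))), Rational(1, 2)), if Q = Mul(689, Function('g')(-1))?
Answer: Mul(Rational(1, 825550), Pow(61743132165, Rational(1, 2))) ≈ 0.30099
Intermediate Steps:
Function('g')(S) = 0
Q = 0 (Q = Mul(689, 0) = 0)
Pow(Add(Q, Add(Mul(2347, Pow(-5500, -1)), Mul(-1553, Pow(Add(5605, Mul(-1, 8607)), -1)))), Rational(1, 2)) = Pow(Add(0, Add(Mul(2347, Pow(-5500, -1)), Mul(-1553, Pow(Add(5605, Mul(-1, 8607)), -1)))), Rational(1, 2)) = Pow(Add(0, Add(Mul(2347, Rational(-1, 5500)), Mul(-1553, Pow(Add(5605, -8607), -1)))), Rational(1, 2)) = Pow(Add(0, Add(Rational(-2347, 5500), Mul(-1553, Pow(-3002, -1)))), Rational(1, 2)) = Pow(Add(0, Add(Rational(-2347, 5500), Mul(-1553, Rational(-1, 3002)))), Rational(1, 2)) = Pow(Add(0, Add(Rational(-2347, 5500), Rational(1553, 3002))), Rational(1, 2)) = Pow(Add(0, Rational(747903, 8255500)), Rational(1, 2)) = Pow(Rational(747903, 8255500), Rational(1, 2)) = Mul(Rational(1, 825550), Pow(61743132165, Rational(1, 2)))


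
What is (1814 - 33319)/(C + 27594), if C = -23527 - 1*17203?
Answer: 31505/13136 ≈ 2.3984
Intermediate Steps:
C = -40730 (C = -23527 - 17203 = -40730)
(1814 - 33319)/(C + 27594) = (1814 - 33319)/(-40730 + 27594) = -31505/(-13136) = -31505*(-1/13136) = 31505/13136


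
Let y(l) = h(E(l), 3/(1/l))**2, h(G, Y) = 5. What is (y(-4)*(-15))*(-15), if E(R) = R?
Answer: 5625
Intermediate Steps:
y(l) = 25 (y(l) = 5**2 = 25)
(y(-4)*(-15))*(-15) = (25*(-15))*(-15) = -375*(-15) = 5625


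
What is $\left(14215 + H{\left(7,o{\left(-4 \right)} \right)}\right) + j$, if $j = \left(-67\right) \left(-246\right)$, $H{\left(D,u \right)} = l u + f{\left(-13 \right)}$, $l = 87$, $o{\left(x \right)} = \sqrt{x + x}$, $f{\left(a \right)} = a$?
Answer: $30684 + 174 i \sqrt{2} \approx 30684.0 + 246.07 i$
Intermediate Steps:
$o{\left(x \right)} = \sqrt{2} \sqrt{x}$ ($o{\left(x \right)} = \sqrt{2 x} = \sqrt{2} \sqrt{x}$)
$H{\left(D,u \right)} = -13 + 87 u$ ($H{\left(D,u \right)} = 87 u - 13 = -13 + 87 u$)
$j = 16482$
$\left(14215 + H{\left(7,o{\left(-4 \right)} \right)}\right) + j = \left(14215 - \left(13 - 87 \sqrt{2} \sqrt{-4}\right)\right) + 16482 = \left(14215 - \left(13 - 87 \sqrt{2} \cdot 2 i\right)\right) + 16482 = \left(14215 - \left(13 - 87 \cdot 2 i \sqrt{2}\right)\right) + 16482 = \left(14215 - \left(13 - 174 i \sqrt{2}\right)\right) + 16482 = \left(14202 + 174 i \sqrt{2}\right) + 16482 = 30684 + 174 i \sqrt{2}$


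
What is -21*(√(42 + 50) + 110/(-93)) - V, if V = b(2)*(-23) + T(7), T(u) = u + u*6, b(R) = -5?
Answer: -4314/31 - 42*√23 ≈ -340.59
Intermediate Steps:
T(u) = 7*u (T(u) = u + 6*u = 7*u)
V = 164 (V = -5*(-23) + 7*7 = 115 + 49 = 164)
-21*(√(42 + 50) + 110/(-93)) - V = -21*(√(42 + 50) + 110/(-93)) - 1*164 = -21*(√92 + 110*(-1/93)) - 164 = -21*(2*√23 - 110/93) - 164 = -21*(-110/93 + 2*√23) - 164 = (770/31 - 42*√23) - 164 = -4314/31 - 42*√23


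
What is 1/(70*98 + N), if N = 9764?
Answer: 1/16624 ≈ 6.0154e-5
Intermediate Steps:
1/(70*98 + N) = 1/(70*98 + 9764) = 1/(6860 + 9764) = 1/16624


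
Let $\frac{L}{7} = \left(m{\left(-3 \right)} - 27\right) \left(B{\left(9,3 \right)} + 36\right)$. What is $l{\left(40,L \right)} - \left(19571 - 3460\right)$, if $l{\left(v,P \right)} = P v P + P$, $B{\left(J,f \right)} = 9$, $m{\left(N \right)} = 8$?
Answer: $1432786904$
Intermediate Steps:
$L = -5985$ ($L = 7 \left(8 - 27\right) \left(9 + 36\right) = 7 \left(8 - 27\right) 45 = 7 \left(\left(-19\right) 45\right) = 7 \left(-855\right) = -5985$)
$l{\left(v,P \right)} = P + v P^{2}$ ($l{\left(v,P \right)} = v P^{2} + P = P + v P^{2}$)
$l{\left(40,L \right)} - \left(19571 - 3460\right) = - 5985 \left(1 - 239400\right) - \left(19571 - 3460\right) = \left(-5985\right) \left(-239399\right) - 16111 = 1432803015 - 16111 = 1432786904$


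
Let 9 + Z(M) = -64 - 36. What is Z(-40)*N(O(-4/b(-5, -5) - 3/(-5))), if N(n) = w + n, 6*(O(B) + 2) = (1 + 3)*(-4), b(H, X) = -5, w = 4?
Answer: 218/3 ≈ 72.667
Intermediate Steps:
O(B) = -14/3 (O(B) = -2 + ((1 + 3)*(-4))/6 = -2 + (4*(-4))/6 = -2 + (⅙)*(-16) = -2 - 8/3 = -14/3)
N(n) = 4 + n
Z(M) = -109 (Z(M) = -9 + (-64 - 36) = -9 - 100 = -109)
Z(-40)*N(O(-4/b(-5, -5) - 3/(-5))) = -109*(4 - 14/3) = -109*(-⅔) = 218/3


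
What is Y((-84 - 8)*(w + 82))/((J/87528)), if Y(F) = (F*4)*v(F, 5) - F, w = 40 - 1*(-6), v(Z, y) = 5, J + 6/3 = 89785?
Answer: -19583864832/89783 ≈ -2.1812e+5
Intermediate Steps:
J = 89783 (J = -2 + 89785 = 89783)
w = 46 (w = 40 + 6 = 46)
Y(F) = 19*F (Y(F) = (F*4)*5 - F = (4*F)*5 - F = 20*F - F = 19*F)
Y((-84 - 8)*(w + 82))/((J/87528)) = (19*((-84 - 8)*(46 + 82)))/((89783/87528)) = (19*(-92*128))/((89783*(1/87528))) = (19*(-11776))/(89783/87528) = -223744*87528/89783 = -19583864832/89783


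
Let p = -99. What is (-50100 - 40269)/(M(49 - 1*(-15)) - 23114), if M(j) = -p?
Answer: 90369/23015 ≈ 3.9265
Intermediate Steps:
M(j) = 99 (M(j) = -1*(-99) = 99)
(-50100 - 40269)/(M(49 - 1*(-15)) - 23114) = (-50100 - 40269)/(99 - 23114) = -90369/(-23015) = -90369*(-1/23015) = 90369/23015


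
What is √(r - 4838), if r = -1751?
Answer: I*√6589 ≈ 81.173*I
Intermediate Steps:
√(r - 4838) = √(-1751 - 4838) = √(-6589) = I*√6589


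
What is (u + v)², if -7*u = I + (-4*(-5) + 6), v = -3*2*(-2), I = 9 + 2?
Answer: 2209/49 ≈ 45.082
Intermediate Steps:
I = 11
v = 12 (v = -6*(-2) = 12)
u = -37/7 (u = -(11 + (-4*(-5) + 6))/7 = -(11 + (20 + 6))/7 = -(11 + 26)/7 = -⅐*37 = -37/7 ≈ -5.2857)
(u + v)² = (-37/7 + 12)² = (47/7)² = 2209/49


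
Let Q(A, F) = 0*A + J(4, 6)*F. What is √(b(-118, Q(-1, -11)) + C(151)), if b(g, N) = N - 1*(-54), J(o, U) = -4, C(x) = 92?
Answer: √190 ≈ 13.784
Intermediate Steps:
Q(A, F) = -4*F (Q(A, F) = 0*A - 4*F = 0 - 4*F = -4*F)
b(g, N) = 54 + N (b(g, N) = N + 54 = 54 + N)
√(b(-118, Q(-1, -11)) + C(151)) = √((54 - 4*(-11)) + 92) = √((54 + 44) + 92) = √(98 + 92) = √190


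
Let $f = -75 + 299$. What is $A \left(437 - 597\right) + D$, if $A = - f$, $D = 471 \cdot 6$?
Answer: $38666$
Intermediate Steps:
$f = 224$
$D = 2826$
$A = -224$ ($A = \left(-1\right) 224 = -224$)
$A \left(437 - 597\right) + D = - 224 \left(437 - 597\right) + 2826 = \left(-224\right) \left(-160\right) + 2826 = 35840 + 2826 = 38666$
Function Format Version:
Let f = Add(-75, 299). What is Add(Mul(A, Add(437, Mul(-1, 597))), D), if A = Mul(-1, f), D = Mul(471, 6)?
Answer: 38666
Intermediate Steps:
f = 224
D = 2826
A = -224 (A = Mul(-1, 224) = -224)
Add(Mul(A, Add(437, Mul(-1, 597))), D) = Add(Mul(-224, Add(437, Mul(-1, 597))), 2826) = Add(Mul(-224, Add(437, -597)), 2826) = Add(Mul(-224, -160), 2826) = Add(35840, 2826) = 38666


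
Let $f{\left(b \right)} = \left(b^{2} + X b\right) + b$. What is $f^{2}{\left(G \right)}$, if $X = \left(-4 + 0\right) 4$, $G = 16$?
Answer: $256$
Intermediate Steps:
$X = -16$ ($X = \left(-4\right) 4 = -16$)
$f{\left(b \right)} = b^{2} - 15 b$ ($f{\left(b \right)} = \left(b^{2} - 16 b\right) + b = b^{2} - 15 b$)
$f^{2}{\left(G \right)} = \left(16 \left(-15 + 16\right)\right)^{2} = \left(16 \cdot 1\right)^{2} = 16^{2} = 256$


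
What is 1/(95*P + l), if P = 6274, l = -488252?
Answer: 1/107778 ≈ 9.2783e-6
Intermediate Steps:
1/(95*P + l) = 1/(95*6274 - 488252) = 1/(596030 - 488252) = 1/107778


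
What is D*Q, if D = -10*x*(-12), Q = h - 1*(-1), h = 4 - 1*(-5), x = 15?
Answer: 18000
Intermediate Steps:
h = 9 (h = 4 + 5 = 9)
Q = 10 (Q = 9 - 1*(-1) = 9 + 1 = 10)
D = 1800 (D = -10*15*(-12) = -150*(-12) = 1800)
D*Q = 1800*10 = 18000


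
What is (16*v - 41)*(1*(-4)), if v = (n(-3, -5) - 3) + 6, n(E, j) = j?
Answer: 292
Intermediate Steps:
v = -2 (v = (-5 - 3) + 6 = -8 + 6 = -2)
(16*v - 41)*(1*(-4)) = (16*(-2) - 41)*(1*(-4)) = (-32 - 41)*(-4) = -73*(-4) = 292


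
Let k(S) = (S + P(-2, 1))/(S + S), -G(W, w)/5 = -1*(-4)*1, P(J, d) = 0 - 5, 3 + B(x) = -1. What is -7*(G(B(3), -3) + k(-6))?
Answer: 1603/12 ≈ 133.58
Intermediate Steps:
B(x) = -4 (B(x) = -3 - 1 = -4)
P(J, d) = -5
G(W, w) = -20 (G(W, w) = -5*(-1*(-4)) = -20)
k(S) = (-5 + S)/(2*S) (k(S) = (S - 5)/(S + S) = (-5 + S)/((2*S)) = (-5 + S)*(1/(2*S)) = (-5 + S)/(2*S))
-7*(G(B(3), -3) + k(-6)) = -7*(-20 + (½)*(-5 - 6)/(-6)) = -7*(-20 + (½)*(-⅙)*(-11)) = -7*(-20 + 11/12) = -7*(-229/12) = 1603/12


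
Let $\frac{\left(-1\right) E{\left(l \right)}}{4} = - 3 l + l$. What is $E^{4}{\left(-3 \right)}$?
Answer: $331776$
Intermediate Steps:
$E{\left(l \right)} = 8 l$ ($E{\left(l \right)} = - 4 \left(- 3 l + l\right) = - 4 \left(- 2 l\right) = 8 l$)
$E^{4}{\left(-3 \right)} = \left(8 \left(-3\right)\right)^{4} = \left(-24\right)^{4} = 331776$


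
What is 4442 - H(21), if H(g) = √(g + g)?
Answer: 4442 - √42 ≈ 4435.5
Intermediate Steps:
H(g) = √2*√g (H(g) = √(2*g) = √2*√g)
4442 - H(21) = 4442 - √2*√21 = 4442 - √42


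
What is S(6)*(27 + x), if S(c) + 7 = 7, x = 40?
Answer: 0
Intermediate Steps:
S(c) = 0 (S(c) = -7 + 7 = 0)
S(6)*(27 + x) = 0*(27 + 40) = 0*67 = 0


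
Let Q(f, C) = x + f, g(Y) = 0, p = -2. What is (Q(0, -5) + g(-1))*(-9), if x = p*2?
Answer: 36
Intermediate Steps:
x = -4 (x = -2*2 = -4)
Q(f, C) = -4 + f
(Q(0, -5) + g(-1))*(-9) = ((-4 + 0) + 0)*(-9) = (-4 + 0)*(-9) = -4*(-9) = 36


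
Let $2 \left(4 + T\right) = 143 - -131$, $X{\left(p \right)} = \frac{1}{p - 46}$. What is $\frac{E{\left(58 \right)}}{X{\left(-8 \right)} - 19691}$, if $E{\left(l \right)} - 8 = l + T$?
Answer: $- \frac{10746}{1063315} \approx -0.010106$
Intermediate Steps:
$X{\left(p \right)} = \frac{1}{-46 + p}$
$T = 133$ ($T = -4 + \frac{143 - -131}{2} = -4 + \frac{143 + 131}{2} = -4 + \frac{1}{2} \cdot 274 = -4 + 137 = 133$)
$E{\left(l \right)} = 141 + l$ ($E{\left(l \right)} = 8 + \left(l + 133\right) = 8 + \left(133 + l\right) = 141 + l$)
$\frac{E{\left(58 \right)}}{X{\left(-8 \right)} - 19691} = \frac{141 + 58}{\frac{1}{-46 - 8} - 19691} = \frac{199}{\frac{1}{-54} - 19691} = \frac{199}{- \frac{1}{54} - 19691} = \frac{199}{- \frac{1063315}{54}} = 199 \left(- \frac{54}{1063315}\right) = - \frac{10746}{1063315}$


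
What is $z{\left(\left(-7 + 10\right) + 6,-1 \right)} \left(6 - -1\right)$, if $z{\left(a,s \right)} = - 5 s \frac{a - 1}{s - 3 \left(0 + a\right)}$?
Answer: $-10$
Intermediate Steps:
$z{\left(a,s \right)} = - \frac{5 s \left(-1 + a\right)}{s - 3 a}$ ($z{\left(a,s \right)} = - 5 s \frac{-1 + a}{s - 3 a} = - \frac{5 s \left(-1 + a\right)}{s - 3 a}$)
$z{\left(\left(-7 + 10\right) + 6,-1 \right)} \left(6 - -1\right) = 5 \left(-1\right) \frac{1}{\left(-1\right) \left(-1\right) + 3 \left(\left(-7 + 10\right) + 6\right)} \left(-1 + \left(\left(-7 + 10\right) + 6\right)\right) \left(6 - -1\right) = 5 \left(-1\right) \frac{1}{1 + 3 \left(3 + 6\right)} \left(-1 + \left(3 + 6\right)\right) \left(6 + 1\right) = 5 \left(-1\right) \frac{1}{1 + 3 \cdot 9} \left(-1 + 9\right) 7 = 5 \left(-1\right) \frac{1}{1 + 27} \cdot 8 \cdot 7 = 5 \left(-1\right) \frac{1}{28} \cdot 8 \cdot 7 = \left(- \frac{10}{7}\right) 7 = -10$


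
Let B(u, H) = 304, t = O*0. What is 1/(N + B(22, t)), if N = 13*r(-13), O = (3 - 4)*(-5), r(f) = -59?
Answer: -1/463 ≈ -0.0021598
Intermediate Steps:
O = 5 (O = -1*(-5) = 5)
t = 0 (t = 5*0 = 0)
N = -767 (N = 13*(-59) = -767)
1/(N + B(22, t)) = 1/(-767 + 304) = 1/(-463) = -1/463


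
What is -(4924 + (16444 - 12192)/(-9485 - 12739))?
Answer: -27356681/5556 ≈ -4923.8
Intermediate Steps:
-(4924 + (16444 - 12192)/(-9485 - 12739)) = -(4924 + 4252/(-22224)) = -(4924 + 4252*(-1/22224)) = -(4924 - 1063/5556) = -1*27356681/5556 = -27356681/5556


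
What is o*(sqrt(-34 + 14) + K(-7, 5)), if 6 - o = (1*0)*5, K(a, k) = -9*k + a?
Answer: -312 + 12*I*sqrt(5) ≈ -312.0 + 26.833*I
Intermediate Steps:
K(a, k) = a - 9*k
o = 6 (o = 6 - 1*0*5 = 6 - 0*5 = 6 - 1*0 = 6 + 0 = 6)
o*(sqrt(-34 + 14) + K(-7, 5)) = 6*(sqrt(-34 + 14) + (-7 - 9*5)) = 6*(sqrt(-20) + (-7 - 45)) = 6*(2*I*sqrt(5) - 52) = 6*(-52 + 2*I*sqrt(5)) = -312 + 12*I*sqrt(5)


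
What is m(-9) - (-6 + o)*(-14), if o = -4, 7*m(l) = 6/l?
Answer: -2942/21 ≈ -140.10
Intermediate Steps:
m(l) = 6/(7*l) (m(l) = (6/l)/7 = 6/(7*l))
m(-9) - (-6 + o)*(-14) = (6/7)/(-9) - (-6 - 4)*(-14) = (6/7)*(-1/9) - 1*(-10)*(-14) = -2/21 + 10*(-14) = -2/21 - 140 = -2942/21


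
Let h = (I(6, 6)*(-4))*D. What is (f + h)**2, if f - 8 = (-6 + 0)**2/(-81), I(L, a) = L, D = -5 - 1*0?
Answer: 1317904/81 ≈ 16270.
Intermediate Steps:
D = -5 (D = -5 + 0 = -5)
h = 120 (h = (6*(-4))*(-5) = -24*(-5) = 120)
f = 68/9 (f = 8 + (-6 + 0)**2/(-81) = 8 + (-6)**2*(-1/81) = 8 + 36*(-1/81) = 8 - 4/9 = 68/9 ≈ 7.5556)
(f + h)**2 = (68/9 + 120)**2 = (1148/9)**2 = 1317904/81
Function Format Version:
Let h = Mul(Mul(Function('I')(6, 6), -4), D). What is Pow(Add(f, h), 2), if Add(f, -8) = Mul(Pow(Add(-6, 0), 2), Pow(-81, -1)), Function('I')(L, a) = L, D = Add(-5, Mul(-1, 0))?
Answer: Rational(1317904, 81) ≈ 16270.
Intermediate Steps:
D = -5 (D = Add(-5, 0) = -5)
h = 120 (h = Mul(Mul(6, -4), -5) = Mul(-24, -5) = 120)
f = Rational(68, 9) (f = Add(8, Mul(Pow(Add(-6, 0), 2), Pow(-81, -1))) = Add(8, Mul(Pow(-6, 2), Rational(-1, 81))) = Add(8, Mul(36, Rational(-1, 81))) = Add(8, Rational(-4, 9)) = Rational(68, 9) ≈ 7.5556)
Pow(Add(f, h), 2) = Pow(Add(Rational(68, 9), 120), 2) = Pow(Rational(1148, 9), 2) = Rational(1317904, 81)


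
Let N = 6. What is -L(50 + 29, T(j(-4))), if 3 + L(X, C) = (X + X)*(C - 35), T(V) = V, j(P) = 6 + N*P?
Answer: 8377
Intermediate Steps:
j(P) = 6 + 6*P
L(X, C) = -3 + 2*X*(-35 + C) (L(X, C) = -3 + (X + X)*(C - 35) = -3 + (2*X)*(-35 + C) = -3 + 2*X*(-35 + C))
-L(50 + 29, T(j(-4))) = -(-3 - 70*(50 + 29) + 2*(6 + 6*(-4))*(50 + 29)) = -(-3 - 70*79 + 2*(6 - 24)*79) = -(-3 - 5530 + 2*(-18)*79) = -(-3 - 5530 - 2844) = -1*(-8377) = 8377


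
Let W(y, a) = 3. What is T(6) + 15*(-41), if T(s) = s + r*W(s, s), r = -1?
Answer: -612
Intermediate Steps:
T(s) = -3 + s (T(s) = s - 1*3 = s - 3 = -3 + s)
T(6) + 15*(-41) = (-3 + 6) + 15*(-41) = 3 - 615 = -612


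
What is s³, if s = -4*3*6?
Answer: -373248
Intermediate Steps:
s = -72 (s = -12*6 = -72)
s³ = (-72)³ = -373248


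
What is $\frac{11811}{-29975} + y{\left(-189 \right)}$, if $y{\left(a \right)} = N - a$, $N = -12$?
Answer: $\frac{5293764}{29975} \approx 176.61$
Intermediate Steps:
$y{\left(a \right)} = -12 - a$
$\frac{11811}{-29975} + y{\left(-189 \right)} = \frac{11811}{-29975} - -177 = 11811 \left(- \frac{1}{29975}\right) + \left(-12 + 189\right) = - \frac{11811}{29975} + 177 = \frac{5293764}{29975}$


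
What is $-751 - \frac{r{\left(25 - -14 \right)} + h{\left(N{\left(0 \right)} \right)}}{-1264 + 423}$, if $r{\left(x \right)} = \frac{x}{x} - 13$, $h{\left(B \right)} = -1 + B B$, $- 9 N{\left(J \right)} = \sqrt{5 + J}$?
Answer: $- \frac{51159919}{68121} \approx -751.02$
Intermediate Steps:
$N{\left(J \right)} = - \frac{\sqrt{5 + J}}{9}$
$h{\left(B \right)} = -1 + B^{2}$
$r{\left(x \right)} = -12$ ($r{\left(x \right)} = 1 - 13 = -12$)
$-751 - \frac{r{\left(25 - -14 \right)} + h{\left(N{\left(0 \right)} \right)}}{-1264 + 423} = -751 - \frac{-12 - \left(1 - \left(- \frac{\sqrt{5 + 0}}{9}\right)^{2}\right)}{-1264 + 423} = -751 - \frac{-12 - \left(1 - \left(- \frac{\sqrt{5}}{9}\right)^{2}\right)}{-841} = -751 - \left(-12 + \left(-1 + \frac{5}{81}\right)\right) \left(- \frac{1}{841}\right) = -751 - \left(-12 - \frac{76}{81}\right) \left(- \frac{1}{841}\right) = -751 - \left(- \frac{1048}{81}\right) \left(- \frac{1}{841}\right) = -751 - \frac{1048}{68121} = - \frac{51159919}{68121}$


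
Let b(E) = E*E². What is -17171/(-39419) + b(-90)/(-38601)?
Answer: 3266585419/169068091 ≈ 19.321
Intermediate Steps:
b(E) = E³
-17171/(-39419) + b(-90)/(-38601) = -17171/(-39419) + (-90)³/(-38601) = -17171*(-1/39419) - 729000*(-1/38601) = 17171/39419 + 81000/4289 = 3266585419/169068091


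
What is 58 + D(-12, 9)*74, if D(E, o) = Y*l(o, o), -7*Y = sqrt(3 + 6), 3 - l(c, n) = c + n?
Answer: 3736/7 ≈ 533.71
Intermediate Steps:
l(c, n) = 3 - c - n (l(c, n) = 3 - (c + n) = 3 + (-c - n) = 3 - c - n)
Y = -3/7 (Y = -sqrt(3 + 6)/7 = -sqrt(9)/7 = -1/7*3 = -3/7 ≈ -0.42857)
D(E, o) = -9/7 + 6*o/7 (D(E, o) = -3*(3 - o - o)/7 = -3*(3 - 2*o)/7 = -9/7 + 6*o/7)
58 + D(-12, 9)*74 = 58 + (-9/7 + (6/7)*9)*74 = 58 + (-9/7 + 54/7)*74 = 58 + (45/7)*74 = 58 + 3330/7 = 3736/7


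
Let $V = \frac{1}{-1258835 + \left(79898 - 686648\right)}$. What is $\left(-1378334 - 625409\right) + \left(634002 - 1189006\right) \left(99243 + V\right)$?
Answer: $- \frac{102760648683363271}{1865585} \approx -5.5082 \cdot 10^{10}$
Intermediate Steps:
$V = - \frac{1}{1865585}$ ($V = \frac{1}{-1258835 + \left(79898 - 686648\right)} = \frac{1}{-1258835 - 606750} = \frac{1}{-1865585} = - \frac{1}{1865585} \approx -5.3603 \cdot 10^{-7}$)
$\left(-1378334 - 625409\right) + \left(634002 - 1189006\right) \left(99243 + V\right) = \left(-1378334 - 625409\right) + \left(634002 - 1189006\right) \left(99243 - \frac{1}{1865585}\right) = -2003743 - \frac{102756910530478616}{1865585} = - \frac{102760648683363271}{1865585}$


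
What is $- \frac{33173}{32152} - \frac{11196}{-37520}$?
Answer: $- \frac{55292323}{75396440} \approx -0.73335$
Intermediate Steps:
$- \frac{33173}{32152} - \frac{11196}{-37520} = \left(-33173\right) \frac{1}{32152} - - \frac{2799}{9380} = - \frac{33173}{32152} + \frac{2799}{9380} = - \frac{55292323}{75396440}$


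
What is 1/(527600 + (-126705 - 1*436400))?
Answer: -1/35505 ≈ -2.8165e-5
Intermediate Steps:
1/(527600 + (-126705 - 1*436400)) = 1/(527600 + (-126705 - 436400)) = 1/(527600 - 563105) = 1/(-35505) = -1/35505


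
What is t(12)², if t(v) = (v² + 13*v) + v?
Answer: 97344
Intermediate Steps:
t(v) = v² + 14*v
t(12)² = (12*(14 + 12))² = (12*26)² = 312² = 97344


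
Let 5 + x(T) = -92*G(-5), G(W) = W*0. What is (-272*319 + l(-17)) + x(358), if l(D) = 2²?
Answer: -86769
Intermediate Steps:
l(D) = 4
G(W) = 0
x(T) = -5 (x(T) = -5 - 92*0 = -5 + 0 = -5)
(-272*319 + l(-17)) + x(358) = (-272*319 + 4) - 5 = (-86768 + 4) - 5 = -86764 - 5 = -86769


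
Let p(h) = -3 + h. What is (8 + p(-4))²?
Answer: 1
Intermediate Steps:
(8 + p(-4))² = (8 + (-3 - 4))² = (8 - 7)² = 1² = 1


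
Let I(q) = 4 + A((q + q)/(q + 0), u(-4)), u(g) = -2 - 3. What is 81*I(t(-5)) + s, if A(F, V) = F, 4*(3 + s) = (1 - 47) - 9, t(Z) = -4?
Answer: 1877/4 ≈ 469.25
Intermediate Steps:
u(g) = -5
s = -67/4 (s = -3 + ((1 - 47) - 9)/4 = -3 + (-46 - 9)/4 = -3 + (¼)*(-55) = -3 - 55/4 = -67/4 ≈ -16.750)
I(q) = 6 (I(q) = 4 + (q + q)/(q + 0) = 4 + (2*q)/q = 4 + 2 = 6)
81*I(t(-5)) + s = 81*6 - 67/4 = 486 - 67/4 = 1877/4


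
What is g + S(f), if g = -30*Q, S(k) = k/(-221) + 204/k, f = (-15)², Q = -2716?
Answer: 1350529153/16575 ≈ 81480.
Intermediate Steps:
f = 225
S(k) = 204/k - k/221 (S(k) = k*(-1/221) + 204/k = -k/221 + 204/k = 204/k - k/221)
g = 81480 (g = -30*(-2716) = 81480)
g + S(f) = 81480 + (204/225 - 1/221*225) = 81480 + (204*(1/225) - 225/221) = 81480 + (68/75 - 225/221) = 81480 - 1847/16575 = 1350529153/16575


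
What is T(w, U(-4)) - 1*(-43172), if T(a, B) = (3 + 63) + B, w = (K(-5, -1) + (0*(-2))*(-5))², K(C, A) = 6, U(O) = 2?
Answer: 43240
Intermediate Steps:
w = 36 (w = (6 + (0*(-2))*(-5))² = (6 + 0*(-5))² = (6 + 0)² = 6² = 36)
T(a, B) = 66 + B
T(w, U(-4)) - 1*(-43172) = (66 + 2) - 1*(-43172) = 68 + 43172 = 43240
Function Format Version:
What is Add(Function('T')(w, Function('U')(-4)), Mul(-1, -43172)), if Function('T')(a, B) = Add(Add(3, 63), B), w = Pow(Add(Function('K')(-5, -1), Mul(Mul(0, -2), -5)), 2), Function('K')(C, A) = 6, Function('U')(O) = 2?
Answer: 43240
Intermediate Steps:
w = 36 (w = Pow(Add(6, Mul(Mul(0, -2), -5)), 2) = Pow(Add(6, Mul(0, -5)), 2) = Pow(Add(6, 0), 2) = Pow(6, 2) = 36)
Function('T')(a, B) = Add(66, B)
Add(Function('T')(w, Function('U')(-4)), Mul(-1, -43172)) = Add(Add(66, 2), Mul(-1, -43172)) = Add(68, 43172) = 43240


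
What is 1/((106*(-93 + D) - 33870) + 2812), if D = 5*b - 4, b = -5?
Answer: -1/43990 ≈ -2.2732e-5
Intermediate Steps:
D = -29 (D = 5*(-5) - 4 = -25 - 4 = -29)
1/((106*(-93 + D) - 33870) + 2812) = 1/((106*(-93 - 29) - 33870) + 2812) = 1/((106*(-122) - 33870) + 2812) = 1/((-12932 - 33870) + 2812) = 1/(-46802 + 2812) = 1/(-43990) = -1/43990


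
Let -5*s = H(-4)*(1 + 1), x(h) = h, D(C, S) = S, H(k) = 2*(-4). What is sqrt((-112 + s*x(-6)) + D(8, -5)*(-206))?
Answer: sqrt(22470)/5 ≈ 29.980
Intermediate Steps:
H(k) = -8
s = 16/5 (s = -(-8)*(1 + 1)/5 = -(-8)*2/5 = -1/5*(-16) = 16/5 ≈ 3.2000)
sqrt((-112 + s*x(-6)) + D(8, -5)*(-206)) = sqrt((-112 + (16/5)*(-6)) - 5*(-206)) = sqrt((-112 - 96/5) + 1030) = sqrt(-656/5 + 1030) = sqrt(4494/5) = sqrt(22470)/5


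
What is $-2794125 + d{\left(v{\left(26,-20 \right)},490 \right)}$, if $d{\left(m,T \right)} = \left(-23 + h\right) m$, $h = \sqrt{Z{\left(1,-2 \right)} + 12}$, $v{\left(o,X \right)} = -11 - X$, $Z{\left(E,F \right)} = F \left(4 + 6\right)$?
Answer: $-2794332 + 18 i \sqrt{2} \approx -2.7943 \cdot 10^{6} + 25.456 i$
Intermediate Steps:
$Z{\left(E,F \right)} = 10 F$ ($Z{\left(E,F \right)} = F 10 = 10 F$)
$h = 2 i \sqrt{2}$ ($h = \sqrt{10 \left(-2\right) + 12} = \sqrt{-20 + 12} = \sqrt{-8} = 2 i \sqrt{2} \approx 2.8284 i$)
$d{\left(m,T \right)} = m \left(-23 + 2 i \sqrt{2}\right)$ ($d{\left(m,T \right)} = \left(-23 + 2 i \sqrt{2}\right) m = m \left(-23 + 2 i \sqrt{2}\right)$)
$-2794125 + d{\left(v{\left(26,-20 \right)},490 \right)} = -2794125 + \left(-11 - -20\right) \left(-23 + 2 i \sqrt{2}\right) = -2794125 + \left(-11 + 20\right) \left(-23 + 2 i \sqrt{2}\right) = -2794125 + 9 \left(-23 + 2 i \sqrt{2}\right) = -2794125 - \left(207 - 18 i \sqrt{2}\right) = -2794332 + 18 i \sqrt{2}$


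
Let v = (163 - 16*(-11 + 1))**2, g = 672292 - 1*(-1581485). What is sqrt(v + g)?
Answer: sqrt(2358106) ≈ 1535.6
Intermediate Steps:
g = 2253777 (g = 672292 + 1581485 = 2253777)
v = 104329 (v = (163 - 16*(-10))**2 = (163 + 160)**2 = 323**2 = 104329)
sqrt(v + g) = sqrt(104329 + 2253777) = sqrt(2358106)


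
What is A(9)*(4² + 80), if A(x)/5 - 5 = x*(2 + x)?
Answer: 49920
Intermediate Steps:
A(x) = 25 + 5*x*(2 + x) (A(x) = 25 + 5*(x*(2 + x)) = 25 + 5*x*(2 + x))
A(9)*(4² + 80) = (25 + 5*9² + 10*9)*(4² + 80) = (25 + 5*81 + 90)*(16 + 80) = (25 + 405 + 90)*96 = 520*96 = 49920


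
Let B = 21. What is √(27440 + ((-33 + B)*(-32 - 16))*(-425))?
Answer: 4*I*√13585 ≈ 466.22*I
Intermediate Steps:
√(27440 + ((-33 + B)*(-32 - 16))*(-425)) = √(27440 + ((-33 + 21)*(-32 - 16))*(-425)) = √(27440 - 12*(-48)*(-425)) = √(27440 + 576*(-425)) = √(27440 - 244800) = √(-217360) = 4*I*√13585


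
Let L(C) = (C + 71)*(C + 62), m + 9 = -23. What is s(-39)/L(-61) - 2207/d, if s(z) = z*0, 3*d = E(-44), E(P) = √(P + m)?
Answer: 6621*I*√19/38 ≈ 759.48*I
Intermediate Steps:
m = -32 (m = -9 - 23 = -32)
E(P) = √(-32 + P) (E(P) = √(P - 32) = √(-32 + P))
d = 2*I*√19/3 (d = √(-32 - 44)/3 = √(-76)/3 = (2*I*√19)/3 = 2*I*√19/3 ≈ 2.9059*I)
s(z) = 0
L(C) = (62 + C)*(71 + C) (L(C) = (71 + C)*(62 + C) = (62 + C)*(71 + C))
s(-39)/L(-61) - 2207/d = 0/(4402 + (-61)² + 133*(-61)) - 2207*(-3*I*√19/38) = 0/(4402 + 3721 - 8113) - (-6621)*I*√19/38 = 0/10 + 6621*I*√19/38 = 0*(⅒) + 6621*I*√19/38 = 0 + 6621*I*√19/38 = 6621*I*√19/38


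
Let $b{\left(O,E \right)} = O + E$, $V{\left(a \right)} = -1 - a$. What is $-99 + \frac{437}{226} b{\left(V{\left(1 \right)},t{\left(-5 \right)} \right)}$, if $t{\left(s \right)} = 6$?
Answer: $- \frac{10313}{113} \approx -91.266$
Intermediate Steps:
$b{\left(O,E \right)} = E + O$
$-99 + \frac{437}{226} b{\left(V{\left(1 \right)},t{\left(-5 \right)} \right)} = -99 + \frac{437}{226} \left(6 - 2\right) = -99 + 437 \cdot \frac{1}{226} \left(6 - 2\right) = -99 + \frac{437 \left(6 - 2\right)}{226} = -99 + \frac{437}{226} \cdot 4 = -99 + \frac{874}{113} = - \frac{10313}{113}$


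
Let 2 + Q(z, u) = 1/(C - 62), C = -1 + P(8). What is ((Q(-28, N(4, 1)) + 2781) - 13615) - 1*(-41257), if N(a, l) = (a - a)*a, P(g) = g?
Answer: 1673154/55 ≈ 30421.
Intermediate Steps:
C = 7 (C = -1 + 8 = 7)
N(a, l) = 0 (N(a, l) = 0*a = 0)
Q(z, u) = -111/55 (Q(z, u) = -2 + 1/(7 - 62) = -2 + 1/(-55) = -2 - 1/55 = -111/55)
((Q(-28, N(4, 1)) + 2781) - 13615) - 1*(-41257) = ((-111/55 + 2781) - 13615) - 1*(-41257) = (152844/55 - 13615) + 41257 = -595981/55 + 41257 = 1673154/55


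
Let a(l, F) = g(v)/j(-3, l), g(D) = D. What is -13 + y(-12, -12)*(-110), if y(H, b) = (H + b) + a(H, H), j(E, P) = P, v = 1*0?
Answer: 2627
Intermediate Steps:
v = 0
a(l, F) = 0 (a(l, F) = 0/l = 0)
y(H, b) = H + b (y(H, b) = (H + b) + 0 = H + b)
-13 + y(-12, -12)*(-110) = -13 + (-12 - 12)*(-110) = -13 - 24*(-110) = -13 + 2640 = 2627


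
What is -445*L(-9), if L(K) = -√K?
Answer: 1335*I ≈ 1335.0*I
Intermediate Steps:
-445*L(-9) = -(-445)*√(-9) = -(-445)*3*I = -(-1335)*I = 1335*I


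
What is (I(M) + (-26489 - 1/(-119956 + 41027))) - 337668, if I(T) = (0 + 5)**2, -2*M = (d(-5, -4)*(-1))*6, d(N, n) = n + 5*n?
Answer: -28740574627/78929 ≈ -3.6413e+5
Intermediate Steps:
d(N, n) = 6*n
M = -72 (M = -(6*(-4))*(-1)*6/2 = -(-24*(-1))*6/2 = -12*6 = -1/2*144 = -72)
I(T) = 25 (I(T) = 5**2 = 25)
(I(M) + (-26489 - 1/(-119956 + 41027))) - 337668 = (25 + (-26489 - 1/(-119956 + 41027))) - 337668 = (25 + (-26489 - 1/(-78929))) - 337668 = (25 + (-26489 - 1*(-1/78929))) - 337668 = (25 + (-26489 + 1/78929)) - 337668 = (25 - 2090750280/78929) - 337668 = -2088777055/78929 - 337668 = -28740574627/78929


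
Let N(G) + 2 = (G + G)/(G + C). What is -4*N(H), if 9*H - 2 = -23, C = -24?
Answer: 576/79 ≈ 7.2911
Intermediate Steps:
H = -7/3 (H = 2/9 + (1/9)*(-23) = 2/9 - 23/9 = -7/3 ≈ -2.3333)
N(G) = -2 + 2*G/(-24 + G) (N(G) = -2 + (G + G)/(G - 24) = -2 + (2*G)/(-24 + G) = -2 + 2*G/(-24 + G))
-4*N(H) = -192/(-24 - 7/3) = -192/(-79/3) = -192*(-3)/79 = -4*(-144/79) = 576/79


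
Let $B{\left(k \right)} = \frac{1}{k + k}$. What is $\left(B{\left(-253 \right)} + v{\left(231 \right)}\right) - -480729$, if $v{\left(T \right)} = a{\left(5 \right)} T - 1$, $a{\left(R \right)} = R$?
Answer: $\frac{243832797}{506} \approx 4.8188 \cdot 10^{5}$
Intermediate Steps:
$B{\left(k \right)} = \frac{1}{2 k}$
$v{\left(T \right)} = -1 + 5 T$ ($v{\left(T \right)} = 5 T - 1 = -1 + 5 T$)
$\left(B{\left(-253 \right)} + v{\left(231 \right)}\right) - -480729 = \left(\frac{1}{2 \left(-253\right)} + \left(-1 + 5 \cdot 231\right)\right) - -480729 = \left(\frac{1}{2} \left(- \frac{1}{253}\right) + \left(-1 + 1155\right)\right) + 480729 = \left(- \frac{1}{506} + 1154\right) + 480729 = \frac{583923}{506} + 480729 = \frac{243832797}{506}$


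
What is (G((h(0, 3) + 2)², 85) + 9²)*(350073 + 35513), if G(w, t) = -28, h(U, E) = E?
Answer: 20436058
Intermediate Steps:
(G((h(0, 3) + 2)², 85) + 9²)*(350073 + 35513) = (-28 + 9²)*(350073 + 35513) = (-28 + 81)*385586 = 53*385586 = 20436058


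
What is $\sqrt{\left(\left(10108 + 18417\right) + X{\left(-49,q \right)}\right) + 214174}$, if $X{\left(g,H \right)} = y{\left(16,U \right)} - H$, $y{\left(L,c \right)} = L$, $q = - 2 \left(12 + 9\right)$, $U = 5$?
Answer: $81 \sqrt{37} \approx 492.7$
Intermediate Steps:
$q = -42$ ($q = \left(-2\right) 21 = -42$)
$X{\left(g,H \right)} = 16 - H$
$\sqrt{\left(\left(10108 + 18417\right) + X{\left(-49,q \right)}\right) + 214174} = \sqrt{\left(\left(10108 + 18417\right) + \left(16 - -42\right)\right) + 214174} = \sqrt{\left(28525 + \left(16 + 42\right)\right) + 214174} = \sqrt{\left(28525 + 58\right) + 214174} = \sqrt{28583 + 214174} = \sqrt{242757} = 81 \sqrt{37}$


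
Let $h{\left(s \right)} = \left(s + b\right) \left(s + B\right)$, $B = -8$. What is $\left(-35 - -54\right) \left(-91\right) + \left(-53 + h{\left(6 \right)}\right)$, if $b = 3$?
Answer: $-1800$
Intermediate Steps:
$h{\left(s \right)} = \left(-8 + s\right) \left(3 + s\right)$ ($h{\left(s \right)} = \left(s + 3\right) \left(s - 8\right) = \left(3 + s\right) \left(-8 + s\right) = \left(-8 + s\right) \left(3 + s\right)$)
$\left(-35 - -54\right) \left(-91\right) + \left(-53 + h{\left(6 \right)}\right) = \left(-35 - -54\right) \left(-91\right) - 71 = \left(-35 + 54\right) \left(-91\right) - 71 = 19 \left(-91\right) - 71 = -1729 - 71 = -1800$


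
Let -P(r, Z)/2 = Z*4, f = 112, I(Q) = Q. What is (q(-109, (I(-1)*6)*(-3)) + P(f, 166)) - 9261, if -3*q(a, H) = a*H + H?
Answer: -9941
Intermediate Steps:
P(r, Z) = -8*Z (P(r, Z) = -2*Z*4 = -8*Z)
q(a, H) = -H/3 - H*a/3 (q(a, H) = -(a*H + H)/3 = -(H*a + H)/3 = -(H + H*a)/3 = -H/3 - H*a/3)
(q(-109, (I(-1)*6)*(-3)) + P(f, 166)) - 9261 = (--1*6*(-3)*(1 - 109)/3 - 8*166) - 9261 = (-1/3*(-6*(-3))*(-108) - 1328) - 9261 = (-1/3*18*(-108) - 1328) - 9261 = (648 - 1328) - 9261 = -680 - 9261 = -9941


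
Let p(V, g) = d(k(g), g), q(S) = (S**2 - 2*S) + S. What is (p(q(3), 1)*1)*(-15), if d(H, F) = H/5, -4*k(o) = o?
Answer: 3/4 ≈ 0.75000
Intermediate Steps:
k(o) = -o/4
d(H, F) = H/5 (d(H, F) = H*(1/5) = H/5)
q(S) = S**2 - S
p(V, g) = -g/20 (p(V, g) = (-g/4)/5 = -g/20)
(p(q(3), 1)*1)*(-15) = (-1/20*1*1)*(-15) = -1/20*1*(-15) = -1/20*(-15) = 3/4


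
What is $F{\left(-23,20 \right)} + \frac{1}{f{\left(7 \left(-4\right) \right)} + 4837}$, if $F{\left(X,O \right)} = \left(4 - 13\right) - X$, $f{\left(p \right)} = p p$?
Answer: $\frac{78695}{5621} \approx 14.0$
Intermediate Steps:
$f{\left(p \right)} = p^{2}$
$F{\left(X,O \right)} = -9 - X$
$F{\left(-23,20 \right)} + \frac{1}{f{\left(7 \left(-4\right) \right)} + 4837} = \left(-9 - -23\right) + \frac{1}{\left(7 \left(-4\right)\right)^{2} + 4837} = \left(-9 + 23\right) + \frac{1}{\left(-28\right)^{2} + 4837} = 14 + \frac{1}{784 + 4837} = 14 + \frac{1}{5621} = \frac{78695}{5621}$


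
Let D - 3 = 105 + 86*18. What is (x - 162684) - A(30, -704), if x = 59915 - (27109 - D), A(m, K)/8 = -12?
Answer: -128126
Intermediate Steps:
A(m, K) = -96 (A(m, K) = 8*(-12) = -96)
D = 1656 (D = 3 + (105 + 86*18) = 3 + (105 + 1548) = 3 + 1653 = 1656)
x = 34462 (x = 59915 - (27109 - 1*1656) = 59915 - (27109 - 1656) = 59915 - 1*25453 = 59915 - 25453 = 34462)
(x - 162684) - A(30, -704) = (34462 - 162684) - 1*(-96) = -128222 + 96 = -128126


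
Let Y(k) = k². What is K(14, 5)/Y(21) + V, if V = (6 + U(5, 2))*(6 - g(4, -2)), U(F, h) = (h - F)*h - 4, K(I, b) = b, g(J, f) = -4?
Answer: -17635/441 ≈ -39.989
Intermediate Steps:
U(F, h) = -4 + h*(h - F) (U(F, h) = h*(h - F) - 4 = -4 + h*(h - F))
V = -40 (V = (6 + (-4 + 2² - 1*5*2))*(6 - 1*(-4)) = (6 + (-4 + 4 - 10))*(6 + 4) = (6 - 10)*10 = -4*10 = -40)
K(14, 5)/Y(21) + V = 5/(21²) - 40 = 5/441 - 40 = -17635/441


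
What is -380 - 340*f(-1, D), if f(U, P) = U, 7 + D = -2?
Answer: -40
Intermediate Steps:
D = -9 (D = -7 - 2 = -9)
-380 - 340*f(-1, D) = -380 - 340*(-1) = -380 + 340 = -40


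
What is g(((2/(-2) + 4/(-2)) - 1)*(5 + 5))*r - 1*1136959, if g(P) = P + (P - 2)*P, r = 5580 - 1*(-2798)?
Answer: 12602961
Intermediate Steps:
r = 8378 (r = 5580 + 2798 = 8378)
g(P) = P + P*(-2 + P) (g(P) = P + (-2 + P)*P = P + P*(-2 + P))
g(((2/(-2) + 4/(-2)) - 1)*(5 + 5))*r - 1*1136959 = ((((2/(-2) + 4/(-2)) - 1)*(5 + 5))*(-1 + ((2/(-2) + 4/(-2)) - 1)*(5 + 5)))*8378 - 1*1136959 = ((((2*(-1/2) + 4*(-1/2)) - 1)*10)*(-1 + ((2*(-1/2) + 4*(-1/2)) - 1)*10))*8378 - 1136959 = ((((-1 - 2) - 1)*10)*(-1 + ((-1 - 2) - 1)*10))*8378 - 1136959 = (((-3 - 1)*10)*(-1 + (-3 - 1)*10))*8378 - 1136959 = ((-4*10)*(-1 - 4*10))*8378 - 1136959 = -40*(-1 - 40)*8378 - 1136959 = -40*(-41)*8378 - 1136959 = 1640*8378 - 1136959 = 13739920 - 1136959 = 12602961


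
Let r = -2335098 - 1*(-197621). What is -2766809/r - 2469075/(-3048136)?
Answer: 1958743020257/930760084696 ≈ 2.1045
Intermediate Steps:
r = -2137477 (r = -2335098 + 197621 = -2137477)
-2766809/r - 2469075/(-3048136) = -2766809/(-2137477) - 2469075/(-3048136) = -2766809*(-1/2137477) - 2469075*(-1/3048136) = 2766809/2137477 + 352725/435448 = 1958743020257/930760084696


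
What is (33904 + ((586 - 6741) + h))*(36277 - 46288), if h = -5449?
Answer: -223245300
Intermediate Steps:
(33904 + ((586 - 6741) + h))*(36277 - 46288) = (33904 + ((586 - 6741) - 5449))*(36277 - 46288) = (33904 + (-6155 - 5449))*(-10011) = (33904 - 11604)*(-10011) = 22300*(-10011) = -223245300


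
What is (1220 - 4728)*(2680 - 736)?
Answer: -6819552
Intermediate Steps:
(1220 - 4728)*(2680 - 736) = -3508*1944 = -6819552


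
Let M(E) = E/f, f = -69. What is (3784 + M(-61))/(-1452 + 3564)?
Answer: 261157/145728 ≈ 1.7921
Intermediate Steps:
M(E) = -E/69 (M(E) = E/(-69) = E*(-1/69) = -E/69)
(3784 + M(-61))/(-1452 + 3564) = (3784 - 1/69*(-61))/(-1452 + 3564) = (3784 + 61/69)/2112 = (261157/69)*(1/2112) = 261157/145728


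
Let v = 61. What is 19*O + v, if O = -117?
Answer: -2162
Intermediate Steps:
19*O + v = 19*(-117) + 61 = -2223 + 61 = -2162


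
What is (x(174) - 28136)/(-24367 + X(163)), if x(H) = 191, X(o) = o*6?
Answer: 27945/23389 ≈ 1.1948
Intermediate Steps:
X(o) = 6*o
(x(174) - 28136)/(-24367 + X(163)) = (191 - 28136)/(-24367 + 6*163) = -27945/(-24367 + 978) = -27945/(-23389) = -27945*(-1/23389) = 27945/23389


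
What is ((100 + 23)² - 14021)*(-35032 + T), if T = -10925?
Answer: -50920356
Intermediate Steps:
((100 + 23)² - 14021)*(-35032 + T) = ((100 + 23)² - 14021)*(-35032 - 10925) = (123² - 14021)*(-45957) = (15129 - 14021)*(-45957) = 1108*(-45957) = -50920356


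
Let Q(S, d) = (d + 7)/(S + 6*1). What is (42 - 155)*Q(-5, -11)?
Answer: 452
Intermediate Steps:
Q(S, d) = (7 + d)/(6 + S) (Q(S, d) = (7 + d)/(S + 6) = (7 + d)/(6 + S))
(42 - 155)*Q(-5, -11) = (42 - 155)*((7 - 11)/(6 - 5)) = -113*(-4)/1 = -113*(-4) = 452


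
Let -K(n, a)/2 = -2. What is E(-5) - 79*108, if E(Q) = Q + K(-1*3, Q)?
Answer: -8533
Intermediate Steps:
K(n, a) = 4 (K(n, a) = -2*(-2) = 4)
E(Q) = 4 + Q (E(Q) = Q + 4 = 4 + Q)
E(-5) - 79*108 = (4 - 5) - 79*108 = -1 - 8532 = -8533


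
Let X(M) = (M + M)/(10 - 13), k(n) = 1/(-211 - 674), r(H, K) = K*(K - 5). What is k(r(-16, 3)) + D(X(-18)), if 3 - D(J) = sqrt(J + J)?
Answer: 2654/885 - 2*sqrt(6) ≈ -1.9001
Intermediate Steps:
r(H, K) = K*(-5 + K)
k(n) = -1/885 (k(n) = 1/(-885) = -1/885)
X(M) = -2*M/3 (X(M) = (2*M)/(-3) = (2*M)*(-1/3) = -2*M/3)
D(J) = 3 - sqrt(2)*sqrt(J) (D(J) = 3 - sqrt(J + J) = 3 - sqrt(2*J) = 3 - sqrt(2)*sqrt(J))
k(r(-16, 3)) + D(X(-18)) = -1/885 + (3 - sqrt(2)*sqrt(-2/3*(-18))) = -1/885 + (3 - sqrt(2)*sqrt(12)) = -1/885 + (3 - sqrt(2)*2*sqrt(3)) = -1/885 + (3 - 2*sqrt(6)) = 2654/885 - 2*sqrt(6)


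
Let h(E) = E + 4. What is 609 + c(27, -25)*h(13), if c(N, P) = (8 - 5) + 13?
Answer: 881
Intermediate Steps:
c(N, P) = 16 (c(N, P) = 3 + 13 = 16)
h(E) = 4 + E
609 + c(27, -25)*h(13) = 609 + 16*(4 + 13) = 609 + 16*17 = 609 + 272 = 881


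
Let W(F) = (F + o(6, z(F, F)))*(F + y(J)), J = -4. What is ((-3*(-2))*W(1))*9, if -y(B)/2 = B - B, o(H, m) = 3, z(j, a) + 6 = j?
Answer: 216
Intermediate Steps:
z(j, a) = -6 + j
y(B) = 0 (y(B) = -2*(B - B) = -2*0 = 0)
W(F) = F*(3 + F) (W(F) = (F + 3)*(F + 0) = (3 + F)*F = F*(3 + F))
((-3*(-2))*W(1))*9 = ((-3*(-2))*(1*(3 + 1)))*9 = (6*(1*4))*9 = (6*4)*9 = 24*9 = 216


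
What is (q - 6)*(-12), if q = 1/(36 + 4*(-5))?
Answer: 285/4 ≈ 71.250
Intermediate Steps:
q = 1/16 (q = 1/(36 - 20) = 1/16 ≈ 0.062500)
(q - 6)*(-12) = (1/16 - 6)*(-12) = -95/16*(-12) = 285/4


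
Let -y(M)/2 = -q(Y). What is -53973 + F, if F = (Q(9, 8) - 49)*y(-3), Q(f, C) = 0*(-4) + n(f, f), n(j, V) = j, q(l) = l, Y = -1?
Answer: -53893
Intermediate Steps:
Q(f, C) = f (Q(f, C) = 0*(-4) + f = 0 + f = f)
y(M) = -2 (y(M) = -(-2)*(-1) = -2*1 = -2)
F = 80 (F = (9 - 49)*(-2) = -40*(-2) = 80)
-53973 + F = -53973 + 80 = -53893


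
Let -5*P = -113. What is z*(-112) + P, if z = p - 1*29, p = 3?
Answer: 14673/5 ≈ 2934.6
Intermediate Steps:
P = 113/5 (P = -1/5*(-113) = 113/5 ≈ 22.600)
z = -26 (z = 3 - 1*29 = 3 - 29 = -26)
z*(-112) + P = -26*(-112) + 113/5 = 2912 + 113/5 = 14673/5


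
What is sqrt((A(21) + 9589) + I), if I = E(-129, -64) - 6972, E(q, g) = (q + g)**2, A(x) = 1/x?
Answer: sqrt(17580927)/21 ≈ 199.66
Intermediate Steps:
E(q, g) = (g + q)**2
I = 30277 (I = (-64 - 129)**2 - 6972 = (-193)**2 - 6972 = 37249 - 6972 = 30277)
sqrt((A(21) + 9589) + I) = sqrt((1/21 + 9589) + 30277) = sqrt(201370/21 + 30277) = sqrt(837187/21) = sqrt(17580927)/21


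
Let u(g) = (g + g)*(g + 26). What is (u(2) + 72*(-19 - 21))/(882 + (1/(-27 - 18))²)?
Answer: -5605200/1786051 ≈ -3.1383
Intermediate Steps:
u(g) = 2*g*(26 + g) (u(g) = (2*g)*(26 + g) = 2*g*(26 + g))
(u(2) + 72*(-19 - 21))/(882 + (1/(-27 - 18))²) = (2*2*(26 + 2) + 72*(-19 - 21))/(882 + (1/(-27 - 18))²) = (2*2*28 + 72*(-40))/(882 + (1/(-45))²) = (112 - 2880)/(882 + (-1/45)²) = -2768/(882 + 1/2025) = -2768/1786051/2025 = -2768*2025/1786051 = -5605200/1786051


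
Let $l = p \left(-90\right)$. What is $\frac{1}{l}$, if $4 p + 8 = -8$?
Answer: $\frac{1}{360} \approx 0.0027778$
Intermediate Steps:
$p = -4$ ($p = -2 + \frac{1}{4} \left(-8\right) = -2 - 2 = -4$)
$l = 360$ ($l = \left(-4\right) \left(-90\right) = 360$)
$\frac{1}{l} = \frac{1}{360}$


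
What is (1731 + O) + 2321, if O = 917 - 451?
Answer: 4518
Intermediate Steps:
O = 466
(1731 + O) + 2321 = (1731 + 466) + 2321 = 2197 + 2321 = 4518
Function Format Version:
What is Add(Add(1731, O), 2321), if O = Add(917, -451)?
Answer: 4518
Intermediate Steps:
O = 466
Add(Add(1731, O), 2321) = Add(Add(1731, 466), 2321) = Add(2197, 2321) = 4518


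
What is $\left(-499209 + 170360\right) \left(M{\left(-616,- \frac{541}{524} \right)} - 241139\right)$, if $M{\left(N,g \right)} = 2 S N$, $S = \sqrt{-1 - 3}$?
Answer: $79298319011 + 810283936 i \approx 7.9298 \cdot 10^{10} + 8.1028 \cdot 10^{8} i$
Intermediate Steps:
$S = 2 i$ ($S = \sqrt{-4} = 2 i \approx 2.0 i$)
$M{\left(N,g \right)} = 4 i N$ ($M{\left(N,g \right)} = 2 \cdot 2 i N = 4 i N$)
$\left(-499209 + 170360\right) \left(M{\left(-616,- \frac{541}{524} \right)} - 241139\right) = \left(-499209 + 170360\right) \left(4 i \left(-616\right) - 241139\right) = - 328849 \left(- 2464 i - 241139\right) = - 328849 \left(-241139 - 2464 i\right) = 79298319011 + 810283936 i$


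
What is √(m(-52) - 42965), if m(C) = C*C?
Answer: I*√40261 ≈ 200.65*I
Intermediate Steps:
m(C) = C²
√(m(-52) - 42965) = √((-52)² - 42965) = √(2704 - 42965) = √(-40261) = I*√40261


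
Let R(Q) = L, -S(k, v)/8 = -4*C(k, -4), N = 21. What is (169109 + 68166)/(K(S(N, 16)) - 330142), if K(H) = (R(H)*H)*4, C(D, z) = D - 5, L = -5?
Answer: -237275/340382 ≈ -0.69708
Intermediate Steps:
C(D, z) = -5 + D
S(k, v) = -160 + 32*k (S(k, v) = -(-32)*(-5 + k) = -8*(20 - 4*k) = -160 + 32*k)
R(Q) = -5
K(H) = -20*H (K(H) = -5*H*4 = -20*H)
(169109 + 68166)/(K(S(N, 16)) - 330142) = (169109 + 68166)/(-20*(-160 + 32*21) - 330142) = 237275/(-20*(-160 + 672) - 330142) = 237275/(-20*512 - 330142) = 237275/(-10240 - 330142) = 237275/(-340382) = 237275*(-1/340382) = -237275/340382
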